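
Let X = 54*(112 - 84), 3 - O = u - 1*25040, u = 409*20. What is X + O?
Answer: 18375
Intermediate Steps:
u = 8180
O = 16863 (O = 3 - (8180 - 1*25040) = 3 - (8180 - 25040) = 3 - 1*(-16860) = 3 + 16860 = 16863)
X = 1512 (X = 54*28 = 1512)
X + O = 1512 + 16863 = 18375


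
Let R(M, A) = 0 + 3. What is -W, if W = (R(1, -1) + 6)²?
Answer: -81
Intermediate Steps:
R(M, A) = 3
W = 81 (W = (3 + 6)² = 9² = 81)
-W = -1*81 = -81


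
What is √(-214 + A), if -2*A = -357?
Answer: I*√142/2 ≈ 5.9582*I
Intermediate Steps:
A = 357/2 (A = -½*(-357) = 357/2 ≈ 178.50)
√(-214 + A) = √(-214 + 357/2) = √(-71/2) = I*√142/2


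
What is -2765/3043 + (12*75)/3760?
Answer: -382885/572084 ≈ -0.66928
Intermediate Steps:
-2765/3043 + (12*75)/3760 = -2765*1/3043 + 900*(1/3760) = -2765/3043 + 45/188 = -382885/572084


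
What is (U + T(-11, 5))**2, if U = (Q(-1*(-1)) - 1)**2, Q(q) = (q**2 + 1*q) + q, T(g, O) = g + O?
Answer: 4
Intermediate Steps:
T(g, O) = O + g
Q(q) = q**2 + 2*q (Q(q) = (q**2 + q) + q = (q + q**2) + q = q**2 + 2*q)
U = 4 (U = ((-1*(-1))*(2 - 1*(-1)) - 1)**2 = (1*(2 + 1) - 1)**2 = (1*3 - 1)**2 = (3 - 1)**2 = 2**2 = 4)
(U + T(-11, 5))**2 = (4 + (5 - 11))**2 = (4 - 6)**2 = (-2)**2 = 4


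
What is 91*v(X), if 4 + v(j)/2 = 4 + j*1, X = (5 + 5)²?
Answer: 18200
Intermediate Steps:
X = 100 (X = 10² = 100)
v(j) = 2*j (v(j) = -8 + 2*(4 + j*1) = -8 + 2*(4 + j) = -8 + (8 + 2*j) = 2*j)
91*v(X) = 91*(2*100) = 91*200 = 18200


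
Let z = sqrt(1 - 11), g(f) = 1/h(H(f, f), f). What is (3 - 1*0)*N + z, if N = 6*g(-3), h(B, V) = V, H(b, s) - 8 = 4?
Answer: -6 + I*sqrt(10) ≈ -6.0 + 3.1623*I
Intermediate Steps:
H(b, s) = 12 (H(b, s) = 8 + 4 = 12)
g(f) = 1/f
z = I*sqrt(10) (z = sqrt(-10) = I*sqrt(10) ≈ 3.1623*I)
N = -2 (N = 6/(-3) = 6*(-1/3) = -2)
(3 - 1*0)*N + z = (3 - 1*0)*(-2) + I*sqrt(10) = (3 + 0)*(-2) + I*sqrt(10) = 3*(-2) + I*sqrt(10) = -6 + I*sqrt(10)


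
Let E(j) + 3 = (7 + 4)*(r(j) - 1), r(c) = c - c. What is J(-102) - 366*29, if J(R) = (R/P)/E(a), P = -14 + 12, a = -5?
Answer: -148647/14 ≈ -10618.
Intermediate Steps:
r(c) = 0
E(j) = -14 (E(j) = -3 + (7 + 4)*(0 - 1) = -3 + 11*(-1) = -3 - 11 = -14)
P = -2
J(R) = R/28 (J(R) = (R/(-2))/(-14) = (R*(-½))*(-1/14) = -R/2*(-1/14) = R/28)
J(-102) - 366*29 = (1/28)*(-102) - 366*29 = -51/14 - 1*10614 = -51/14 - 10614 = -148647/14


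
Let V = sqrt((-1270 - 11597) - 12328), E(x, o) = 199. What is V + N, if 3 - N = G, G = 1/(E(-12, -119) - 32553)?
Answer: 97063/32354 + I*sqrt(25195) ≈ 3.0 + 158.73*I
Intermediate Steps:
G = -1/32354 (G = 1/(199 - 32553) = 1/(-32354) = -1/32354 ≈ -3.0908e-5)
N = 97063/32354 (N = 3 - 1*(-1/32354) = 3 + 1/32354 = 97063/32354 ≈ 3.0000)
V = I*sqrt(25195) (V = sqrt(-12867 - 12328) = sqrt(-25195) = I*sqrt(25195) ≈ 158.73*I)
V + N = I*sqrt(25195) + 97063/32354 = 97063/32354 + I*sqrt(25195)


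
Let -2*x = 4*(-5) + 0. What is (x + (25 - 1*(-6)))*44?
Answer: 1804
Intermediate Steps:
x = 10 (x = -(4*(-5) + 0)/2 = -(-20 + 0)/2 = -½*(-20) = 10)
(x + (25 - 1*(-6)))*44 = (10 + (25 - 1*(-6)))*44 = (10 + (25 + 6))*44 = (10 + 31)*44 = 41*44 = 1804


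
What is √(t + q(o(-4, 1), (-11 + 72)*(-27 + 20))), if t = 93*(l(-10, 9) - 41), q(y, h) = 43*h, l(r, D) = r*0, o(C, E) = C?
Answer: I*√22174 ≈ 148.91*I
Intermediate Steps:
l(r, D) = 0
t = -3813 (t = 93*(0 - 41) = 93*(-41) = -3813)
√(t + q(o(-4, 1), (-11 + 72)*(-27 + 20))) = √(-3813 + 43*((-11 + 72)*(-27 + 20))) = √(-3813 + 43*(61*(-7))) = √(-3813 + 43*(-427)) = √(-3813 - 18361) = √(-22174) = I*√22174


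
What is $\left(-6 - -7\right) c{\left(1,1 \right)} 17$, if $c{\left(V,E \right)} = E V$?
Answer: $17$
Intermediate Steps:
$\left(-6 - -7\right) c{\left(1,1 \right)} 17 = \left(-6 - -7\right) 1 \cdot 1 \cdot 17 = \left(-6 + 7\right) 1 \cdot 17 = 1 \cdot 1 \cdot 17 = 1 \cdot 17 = 17$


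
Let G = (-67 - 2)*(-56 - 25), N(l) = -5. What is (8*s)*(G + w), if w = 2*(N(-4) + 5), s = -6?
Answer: -268272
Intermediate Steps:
G = 5589 (G = -69*(-81) = 5589)
w = 0 (w = 2*(-5 + 5) = 2*0 = 0)
(8*s)*(G + w) = (8*(-6))*(5589 + 0) = -48*5589 = -268272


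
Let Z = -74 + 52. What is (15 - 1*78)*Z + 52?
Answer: 1438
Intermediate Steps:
Z = -22
(15 - 1*78)*Z + 52 = (15 - 1*78)*(-22) + 52 = (15 - 78)*(-22) + 52 = -63*(-22) + 52 = 1386 + 52 = 1438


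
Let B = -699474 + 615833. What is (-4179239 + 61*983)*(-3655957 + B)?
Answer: 15404436291048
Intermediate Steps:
B = -83641
(-4179239 + 61*983)*(-3655957 + B) = (-4179239 + 61*983)*(-3655957 - 83641) = (-4179239 + 59963)*(-3739598) = -4119276*(-3739598) = 15404436291048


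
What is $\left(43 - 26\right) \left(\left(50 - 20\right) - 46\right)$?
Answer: $-272$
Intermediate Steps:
$\left(43 - 26\right) \left(\left(50 - 20\right) - 46\right) = 17 \left(30 - 46\right) = 17 \left(-16\right) = -272$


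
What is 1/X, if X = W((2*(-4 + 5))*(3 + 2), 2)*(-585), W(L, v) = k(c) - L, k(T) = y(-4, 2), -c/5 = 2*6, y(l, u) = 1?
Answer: 1/5265 ≈ 0.00018993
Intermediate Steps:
c = -60 (c = -10*6 = -5*12 = -60)
k(T) = 1
W(L, v) = 1 - L
X = 5265 (X = (1 - 2*(-4 + 5)*(3 + 2))*(-585) = (1 - 2*1*5)*(-585) = (1 - 2*5)*(-585) = (1 - 1*10)*(-585) = (1 - 10)*(-585) = -9*(-585) = 5265)
1/X = 1/5265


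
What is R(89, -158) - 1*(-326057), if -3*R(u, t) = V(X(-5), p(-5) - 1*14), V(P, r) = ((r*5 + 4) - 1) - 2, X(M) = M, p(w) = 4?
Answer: 978220/3 ≈ 3.2607e+5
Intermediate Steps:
V(P, r) = 1 + 5*r (V(P, r) = ((5*r + 4) - 1) - 2 = ((4 + 5*r) - 1) - 2 = (3 + 5*r) - 2 = 1 + 5*r)
R(u, t) = 49/3 (R(u, t) = -(1 + 5*(4 - 1*14))/3 = -(1 + 5*(4 - 14))/3 = -(1 + 5*(-10))/3 = -(1 - 50)/3 = -⅓*(-49) = 49/3)
R(89, -158) - 1*(-326057) = 49/3 - 1*(-326057) = 49/3 + 326057 = 978220/3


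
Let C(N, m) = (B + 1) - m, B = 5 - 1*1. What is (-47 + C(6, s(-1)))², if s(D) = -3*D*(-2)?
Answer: 1296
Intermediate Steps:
B = 4 (B = 5 - 1 = 4)
s(D) = 6*D
C(N, m) = 5 - m (C(N, m) = (4 + 1) - m = 5 - m)
(-47 + C(6, s(-1)))² = (-47 + (5 - 6*(-1)))² = (-47 + (5 - 1*(-6)))² = (-47 + (5 + 6))² = (-47 + 11)² = (-36)² = 1296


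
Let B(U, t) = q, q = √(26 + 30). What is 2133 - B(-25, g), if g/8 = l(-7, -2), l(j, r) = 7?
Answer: 2133 - 2*√14 ≈ 2125.5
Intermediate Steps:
q = 2*√14 (q = √56 = 2*√14 ≈ 7.4833)
g = 56 (g = 8*7 = 56)
B(U, t) = 2*√14
2133 - B(-25, g) = 2133 - 2*√14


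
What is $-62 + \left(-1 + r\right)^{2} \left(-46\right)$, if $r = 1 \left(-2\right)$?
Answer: $-476$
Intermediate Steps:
$r = -2$
$-62 + \left(-1 + r\right)^{2} \left(-46\right) = -62 + \left(-1 - 2\right)^{2} \left(-46\right) = -62 + \left(-3\right)^{2} \left(-46\right) = -62 + 9 \left(-46\right) = -62 - 414 = -476$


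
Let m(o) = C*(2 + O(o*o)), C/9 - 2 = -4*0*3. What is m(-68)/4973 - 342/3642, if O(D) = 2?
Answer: -239757/3018611 ≈ -0.079426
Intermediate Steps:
C = 18 (C = 18 + 9*(-4*0*3) = 18 + 9*(0*3) = 18 + 9*0 = 18 + 0 = 18)
m(o) = 72 (m(o) = 18*(2 + 2) = 18*4 = 72)
m(-68)/4973 - 342/3642 = 72/4973 - 342/3642 = 72*(1/4973) - 342*1/3642 = 72/4973 - 57/607 = -239757/3018611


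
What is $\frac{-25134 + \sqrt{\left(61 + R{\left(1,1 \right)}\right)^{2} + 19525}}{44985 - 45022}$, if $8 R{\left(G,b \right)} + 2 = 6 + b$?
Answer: $\frac{25134}{37} - \frac{\sqrt{1492649}}{296} \approx 675.17$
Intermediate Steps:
$R{\left(G,b \right)} = \frac{1}{2} + \frac{b}{8}$ ($R{\left(G,b \right)} = - \frac{1}{4} + \frac{6 + b}{8} = - \frac{1}{4} + \left(\frac{3}{4} + \frac{b}{8}\right) = \frac{1}{2} + \frac{b}{8}$)
$\frac{-25134 + \sqrt{\left(61 + R{\left(1,1 \right)}\right)^{2} + 19525}}{44985 - 45022} = \frac{-25134 + \sqrt{\left(61 + \left(\frac{1}{2} + \frac{1}{8} \cdot 1\right)\right)^{2} + 19525}}{44985 - 45022} = \frac{-25134 + \sqrt{\left(61 + \left(\frac{1}{2} + \frac{1}{8}\right)\right)^{2} + 19525}}{-37} = \left(-25134 + \sqrt{\left(61 + \frac{5}{8}\right)^{2} + 19525}\right) \left(- \frac{1}{37}\right) = \left(-25134 + \sqrt{\left(\frac{493}{8}\right)^{2} + 19525}\right) \left(- \frac{1}{37}\right) = \left(-25134 + \sqrt{\frac{243049}{64} + 19525}\right) \left(- \frac{1}{37}\right) = \left(-25134 + \sqrt{\frac{1492649}{64}}\right) \left(- \frac{1}{37}\right) = \left(-25134 + \frac{\sqrt{1492649}}{8}\right) \left(- \frac{1}{37}\right) = \frac{25134}{37} - \frac{\sqrt{1492649}}{296}$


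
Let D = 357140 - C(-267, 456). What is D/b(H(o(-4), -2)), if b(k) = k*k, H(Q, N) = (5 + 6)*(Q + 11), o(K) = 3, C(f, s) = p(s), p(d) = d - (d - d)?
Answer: 89171/5929 ≈ 15.040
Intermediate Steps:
p(d) = d (p(d) = d - 1*0 = d + 0 = d)
C(f, s) = s
H(Q, N) = 121 + 11*Q (H(Q, N) = 11*(11 + Q) = 121 + 11*Q)
b(k) = k²
D = 356684 (D = 357140 - 1*456 = 357140 - 456 = 356684)
D/b(H(o(-4), -2)) = 356684/((121 + 11*3)²) = 356684/((121 + 33)²) = 356684/(154²) = 356684/23716 = 356684*(1/23716) = 89171/5929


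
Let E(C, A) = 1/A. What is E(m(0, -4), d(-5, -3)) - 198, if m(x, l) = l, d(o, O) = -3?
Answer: -595/3 ≈ -198.33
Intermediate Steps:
E(m(0, -4), d(-5, -3)) - 198 = 1/(-3) - 198 = -⅓ - 198 = -595/3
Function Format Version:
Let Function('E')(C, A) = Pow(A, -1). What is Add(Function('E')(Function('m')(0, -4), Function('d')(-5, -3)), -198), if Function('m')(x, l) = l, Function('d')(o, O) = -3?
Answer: Rational(-595, 3) ≈ -198.33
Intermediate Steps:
Add(Function('E')(Function('m')(0, -4), Function('d')(-5, -3)), -198) = Add(Pow(-3, -1), -198) = Add(Rational(-1, 3), -198) = Rational(-595, 3)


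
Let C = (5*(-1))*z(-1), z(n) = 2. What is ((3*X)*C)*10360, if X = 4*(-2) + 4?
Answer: 1243200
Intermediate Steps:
X = -4 (X = -8 + 4 = -4)
C = -10 (C = (5*(-1))*2 = -5*2 = -10)
((3*X)*C)*10360 = ((3*(-4))*(-10))*10360 = -12*(-10)*10360 = 120*10360 = 1243200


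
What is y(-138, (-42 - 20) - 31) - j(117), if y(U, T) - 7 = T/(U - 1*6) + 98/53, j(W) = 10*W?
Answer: -2952325/2544 ≈ -1160.5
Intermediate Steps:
y(U, T) = 469/53 + T/(-6 + U) (y(U, T) = 7 + (T/(U - 1*6) + 98/53) = 7 + (T/(U - 6) + 98*(1/53)) = 7 + (T/(-6 + U) + 98/53) = 7 + (98/53 + T/(-6 + U)) = 469/53 + T/(-6 + U))
y(-138, (-42 - 20) - 31) - j(117) = (-2814 + 53*((-42 - 20) - 31) + 469*(-138))/(53*(-6 - 138)) - 10*117 = (1/53)*(-2814 + 53*(-62 - 31) - 64722)/(-144) - 1*1170 = (1/53)*(-1/144)*(-2814 + 53*(-93) - 64722) - 1170 = (1/53)*(-1/144)*(-2814 - 4929 - 64722) - 1170 = (1/53)*(-1/144)*(-72465) - 1170 = 24155/2544 - 1170 = -2952325/2544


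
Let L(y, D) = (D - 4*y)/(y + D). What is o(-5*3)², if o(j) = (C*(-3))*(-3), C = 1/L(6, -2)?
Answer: 324/169 ≈ 1.9172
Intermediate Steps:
L(y, D) = (D - 4*y)/(D + y)
C = -2/13 (C = 1/((-2 - 4*6)/(-2 + 6)) = 1/((-2 - 24)/4) = 1/((¼)*(-26)) = 1/(-13/2) = -2/13 ≈ -0.15385)
o(j) = -18/13 (o(j) = -2/13*(-3)*(-3) = (6/13)*(-3) = -18/13)
o(-5*3)² = (-18/13)² = 324/169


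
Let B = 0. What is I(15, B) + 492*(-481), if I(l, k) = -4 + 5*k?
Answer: -236656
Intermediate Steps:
I(15, B) + 492*(-481) = (-4 + 5*0) + 492*(-481) = (-4 + 0) - 236652 = -4 - 236652 = -236656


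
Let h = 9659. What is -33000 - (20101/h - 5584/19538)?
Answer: -3114008841741/94358771 ≈ -33002.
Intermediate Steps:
-33000 - (20101/h - 5584/19538) = -33000 - (20101/9659 - 5584/19538) = -33000 - (20101*(1/9659) - 5584*1/19538) = -33000 - (20101/9659 - 2792/9769) = -33000 - 1*169398741/94358771 = -33000 - 169398741/94358771 = -3114008841741/94358771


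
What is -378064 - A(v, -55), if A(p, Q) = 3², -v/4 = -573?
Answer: -378073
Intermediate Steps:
v = 2292 (v = -4*(-573) = 2292)
A(p, Q) = 9
-378064 - A(v, -55) = -378064 - 1*9 = -378064 - 9 = -378073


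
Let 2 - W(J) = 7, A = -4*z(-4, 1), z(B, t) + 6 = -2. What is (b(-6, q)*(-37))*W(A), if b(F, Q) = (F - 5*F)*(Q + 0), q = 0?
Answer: 0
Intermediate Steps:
z(B, t) = -8 (z(B, t) = -6 - 2 = -8)
b(F, Q) = -4*F*Q (b(F, Q) = (-4*F)*Q = -4*F*Q)
A = 32 (A = -4*(-8) = 32)
W(J) = -5 (W(J) = 2 - 1*7 = 2 - 7 = -5)
(b(-6, q)*(-37))*W(A) = (-4*(-6)*0*(-37))*(-5) = (0*(-37))*(-5) = 0*(-5) = 0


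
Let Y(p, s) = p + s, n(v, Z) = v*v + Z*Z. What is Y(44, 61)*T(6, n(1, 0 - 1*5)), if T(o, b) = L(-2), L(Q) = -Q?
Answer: 210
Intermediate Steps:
n(v, Z) = Z² + v² (n(v, Z) = v² + Z² = Z² + v²)
T(o, b) = 2 (T(o, b) = -1*(-2) = 2)
Y(44, 61)*T(6, n(1, 0 - 1*5)) = (44 + 61)*2 = 105*2 = 210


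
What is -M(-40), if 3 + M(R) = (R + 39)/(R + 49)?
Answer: 28/9 ≈ 3.1111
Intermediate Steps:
M(R) = -3 + (39 + R)/(49 + R) (M(R) = -3 + (R + 39)/(R + 49) = -3 + (39 + R)/(49 + R))
-M(-40) = -2*(-54 - 1*(-40))/(49 - 40) = -2*(-54 + 40)/9 = -2*(-14)/9 = -1*(-28/9) = 28/9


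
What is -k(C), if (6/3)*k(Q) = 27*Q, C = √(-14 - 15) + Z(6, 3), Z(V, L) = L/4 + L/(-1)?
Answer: 243/8 - 27*I*√29/2 ≈ 30.375 - 72.7*I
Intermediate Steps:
Z(V, L) = -3*L/4 (Z(V, L) = L*(¼) + L*(-1) = L/4 - L = -3*L/4)
C = -9/4 + I*√29 (C = √(-14 - 15) - ¾*3 = √(-29) - 9/4 = I*√29 - 9/4 = -9/4 + I*√29 ≈ -2.25 + 5.3852*I)
k(Q) = 27*Q/2 (k(Q) = (27*Q)/2 = 27*Q/2)
-k(C) = -27*(-9/4 + I*√29)/2 = -(-243/8 + 27*I*√29/2) = 243/8 - 27*I*√29/2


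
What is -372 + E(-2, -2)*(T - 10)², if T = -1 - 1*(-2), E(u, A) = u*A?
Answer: -48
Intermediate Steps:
E(u, A) = A*u
T = 1 (T = -1 + 2 = 1)
-372 + E(-2, -2)*(T - 10)² = -372 + (-2*(-2))*(1 - 10)² = -372 + 4*(-9)² = -372 + 4*81 = -372 + 324 = -48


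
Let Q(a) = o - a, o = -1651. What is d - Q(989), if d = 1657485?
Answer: 1660125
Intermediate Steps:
Q(a) = -1651 - a
d - Q(989) = 1657485 - (-1651 - 1*989) = 1657485 - (-1651 - 989) = 1657485 - 1*(-2640) = 1657485 + 2640 = 1660125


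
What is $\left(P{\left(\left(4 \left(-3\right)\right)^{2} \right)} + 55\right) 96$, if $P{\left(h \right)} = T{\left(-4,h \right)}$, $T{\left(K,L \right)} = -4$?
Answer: $4896$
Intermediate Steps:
$P{\left(h \right)} = -4$
$\left(P{\left(\left(4 \left(-3\right)\right)^{2} \right)} + 55\right) 96 = \left(-4 + 55\right) 96 = 51 \cdot 96 = 4896$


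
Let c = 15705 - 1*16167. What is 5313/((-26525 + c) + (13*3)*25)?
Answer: -759/3716 ≈ -0.20425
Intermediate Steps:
c = -462 (c = 15705 - 16167 = -462)
5313/((-26525 + c) + (13*3)*25) = 5313/((-26525 - 462) + (13*3)*25) = 5313/(-26987 + 39*25) = 5313/(-26987 + 975) = 5313/(-26012) = 5313*(-1/26012) = -759/3716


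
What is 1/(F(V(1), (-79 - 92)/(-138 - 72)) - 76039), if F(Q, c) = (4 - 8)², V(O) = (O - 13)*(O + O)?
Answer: -1/76023 ≈ -1.3154e-5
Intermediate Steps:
V(O) = 2*O*(-13 + O) (V(O) = (-13 + O)*(2*O) = 2*O*(-13 + O))
F(Q, c) = 16 (F(Q, c) = (-4)² = 16)
1/(F(V(1), (-79 - 92)/(-138 - 72)) - 76039) = 1/(16 - 76039) = 1/(-76023) = -1/76023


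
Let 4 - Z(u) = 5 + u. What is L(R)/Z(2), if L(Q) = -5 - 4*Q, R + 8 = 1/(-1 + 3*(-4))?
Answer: -355/39 ≈ -9.1026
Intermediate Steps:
R = -105/13 (R = -8 + 1/(-1 + 3*(-4)) = -8 + 1/(-1 - 12) = -8 + 1/(-13) = -8 - 1/13 = -105/13 ≈ -8.0769)
Z(u) = -1 - u (Z(u) = 4 - (5 + u) = 4 + (-5 - u) = -1 - u)
L(R)/Z(2) = (-5 - 4*(-105/13))/(-1 - 1*2) = (-5 + 420/13)/(-1 - 2) = (355/13)/(-3) = (355/13)*(-⅓) = -355/39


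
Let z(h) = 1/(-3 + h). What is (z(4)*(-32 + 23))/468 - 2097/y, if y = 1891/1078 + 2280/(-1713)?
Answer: -1721050927/347308 ≈ -4955.4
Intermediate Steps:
y = 260481/615538 (y = 1891*(1/1078) + 2280*(-1/1713) = 1891/1078 - 760/571 = 260481/615538 ≈ 0.42318)
(z(4)*(-32 + 23))/468 - 2097/y = ((-32 + 23)/(-3 + 4))/468 - 2097/260481/615538 = (-9/1)*(1/468) - 2097*615538/260481 = (1*(-9))*(1/468) - 430261062/86827 = -9*1/468 - 430261062/86827 = -1/52 - 430261062/86827 = -1721050927/347308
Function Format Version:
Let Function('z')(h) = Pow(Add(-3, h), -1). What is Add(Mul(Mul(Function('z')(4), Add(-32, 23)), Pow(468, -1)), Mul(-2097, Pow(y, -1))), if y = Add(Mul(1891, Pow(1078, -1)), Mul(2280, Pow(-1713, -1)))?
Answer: Rational(-1721050927, 347308) ≈ -4955.4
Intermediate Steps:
y = Rational(260481, 615538) (y = Add(Mul(1891, Rational(1, 1078)), Mul(2280, Rational(-1, 1713))) = Add(Rational(1891, 1078), Rational(-760, 571)) = Rational(260481, 615538) ≈ 0.42318)
Add(Mul(Mul(Function('z')(4), Add(-32, 23)), Pow(468, -1)), Mul(-2097, Pow(y, -1))) = Add(Mul(Mul(Pow(Add(-3, 4), -1), Add(-32, 23)), Pow(468, -1)), Mul(-2097, Pow(Rational(260481, 615538), -1))) = Add(Mul(Mul(Pow(1, -1), -9), Rational(1, 468)), Mul(-2097, Rational(615538, 260481))) = Add(Mul(Mul(1, -9), Rational(1, 468)), Rational(-430261062, 86827)) = Add(Mul(-9, Rational(1, 468)), Rational(-430261062, 86827)) = Add(Rational(-1, 52), Rational(-430261062, 86827)) = Rational(-1721050927, 347308)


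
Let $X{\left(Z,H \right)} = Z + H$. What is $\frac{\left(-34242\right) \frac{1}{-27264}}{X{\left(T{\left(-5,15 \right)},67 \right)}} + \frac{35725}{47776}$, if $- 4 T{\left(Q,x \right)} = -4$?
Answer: $\frac{353481151}{461325056} \approx 0.76623$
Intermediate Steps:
$T{\left(Q,x \right)} = 1$ ($T{\left(Q,x \right)} = \left(- \frac{1}{4}\right) \left(-4\right) = 1$)
$X{\left(Z,H \right)} = H + Z$
$\frac{\left(-34242\right) \frac{1}{-27264}}{X{\left(T{\left(-5,15 \right)},67 \right)}} + \frac{35725}{47776} = \frac{\left(-34242\right) \frac{1}{-27264}}{67 + 1} + \frac{35725}{47776} = \frac{\left(-34242\right) \left(- \frac{1}{27264}\right)}{68} + 35725 \cdot \frac{1}{47776} = \frac{5707}{4544} \cdot \frac{1}{68} + \frac{35725}{47776} = \frac{5707}{308992} + \frac{35725}{47776} = \frac{353481151}{461325056}$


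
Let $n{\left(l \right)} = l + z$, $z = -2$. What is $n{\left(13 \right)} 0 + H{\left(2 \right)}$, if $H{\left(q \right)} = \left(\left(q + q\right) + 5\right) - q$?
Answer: $7$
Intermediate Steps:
$H{\left(q \right)} = 5 + q$ ($H{\left(q \right)} = \left(2 q + 5\right) - q = \left(5 + 2 q\right) - q = 5 + q$)
$n{\left(l \right)} = -2 + l$ ($n{\left(l \right)} = l - 2 = -2 + l$)
$n{\left(13 \right)} 0 + H{\left(2 \right)} = \left(-2 + 13\right) 0 + \left(5 + 2\right) = 11 \cdot 0 + 7 = 0 + 7 = 7$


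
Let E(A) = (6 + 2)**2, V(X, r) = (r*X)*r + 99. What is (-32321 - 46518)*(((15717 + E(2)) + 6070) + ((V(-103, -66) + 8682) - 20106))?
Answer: 34542677138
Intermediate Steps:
V(X, r) = 99 + X*r**2 (V(X, r) = (X*r)*r + 99 = X*r**2 + 99 = 99 + X*r**2)
E(A) = 64 (E(A) = 8**2 = 64)
(-32321 - 46518)*(((15717 + E(2)) + 6070) + ((V(-103, -66) + 8682) - 20106)) = (-32321 - 46518)*(((15717 + 64) + 6070) + (((99 - 103*(-66)**2) + 8682) - 20106)) = -78839*((15781 + 6070) + (((99 - 103*4356) + 8682) - 20106)) = -78839*(21851 + (((99 - 448668) + 8682) - 20106)) = -78839*(21851 + ((-448569 + 8682) - 20106)) = -78839*(21851 + (-439887 - 20106)) = -78839*(21851 - 459993) = -78839*(-438142) = 34542677138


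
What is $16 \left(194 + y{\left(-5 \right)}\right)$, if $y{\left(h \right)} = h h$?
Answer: $3504$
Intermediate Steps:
$y{\left(h \right)} = h^{2}$
$16 \left(194 + y{\left(-5 \right)}\right) = 16 \left(194 + \left(-5\right)^{2}\right) = 16 \left(194 + 25\right) = 16 \cdot 219 = 3504$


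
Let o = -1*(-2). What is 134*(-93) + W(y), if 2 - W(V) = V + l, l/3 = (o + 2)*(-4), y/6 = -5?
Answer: -12382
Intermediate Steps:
y = -30 (y = 6*(-5) = -30)
o = 2
l = -48 (l = 3*((2 + 2)*(-4)) = 3*(4*(-4)) = 3*(-16) = -48)
W(V) = 50 - V (W(V) = 2 - (V - 48) = 2 - (-48 + V) = 2 + (48 - V) = 50 - V)
134*(-93) + W(y) = 134*(-93) + (50 - 1*(-30)) = -12462 + (50 + 30) = -12462 + 80 = -12382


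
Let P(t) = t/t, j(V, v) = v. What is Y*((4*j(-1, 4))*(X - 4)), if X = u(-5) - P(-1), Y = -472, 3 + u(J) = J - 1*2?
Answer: 113280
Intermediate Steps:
u(J) = -5 + J (u(J) = -3 + (J - 1*2) = -3 + (J - 2) = -3 + (-2 + J) = -5 + J)
P(t) = 1
X = -11 (X = (-5 - 5) - 1*1 = -10 - 1 = -11)
Y*((4*j(-1, 4))*(X - 4)) = -472*4*4*(-11 - 4) = -7552*(-15) = -472*(-240) = 113280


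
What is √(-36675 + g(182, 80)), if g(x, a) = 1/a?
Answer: I*√14669995/20 ≈ 191.51*I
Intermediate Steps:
√(-36675 + g(182, 80)) = √(-36675 + 1/80) = √(-2933999/80) = I*√14669995/20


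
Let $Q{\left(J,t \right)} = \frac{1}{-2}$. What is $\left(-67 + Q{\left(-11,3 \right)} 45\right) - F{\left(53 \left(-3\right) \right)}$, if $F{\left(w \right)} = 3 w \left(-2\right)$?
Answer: $- \frac{2087}{2} \approx -1043.5$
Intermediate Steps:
$Q{\left(J,t \right)} = - \frac{1}{2}$
$F{\left(w \right)} = - 6 w$
$\left(-67 + Q{\left(-11,3 \right)} 45\right) - F{\left(53 \left(-3\right) \right)} = \left(-67 - \frac{45}{2}\right) - - 6 \cdot 53 \left(-3\right) = \left(-67 - \frac{45}{2}\right) - \left(-6\right) \left(-159\right) = - \frac{179}{2} - 954 = - \frac{2087}{2}$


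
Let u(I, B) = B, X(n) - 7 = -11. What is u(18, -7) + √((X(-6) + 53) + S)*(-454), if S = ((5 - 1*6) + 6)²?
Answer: -7 - 454*√74 ≈ -3912.5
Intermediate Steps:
X(n) = -4 (X(n) = 7 - 11 = -4)
S = 25 (S = ((5 - 6) + 6)² = (-1 + 6)² = 5² = 25)
u(18, -7) + √((X(-6) + 53) + S)*(-454) = -7 + √((-4 + 53) + 25)*(-454) = -7 + √(49 + 25)*(-454) = -7 + √74*(-454) = -7 - 454*√74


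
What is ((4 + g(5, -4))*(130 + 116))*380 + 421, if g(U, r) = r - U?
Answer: -466979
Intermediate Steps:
((4 + g(5, -4))*(130 + 116))*380 + 421 = ((4 + (-4 - 1*5))*(130 + 116))*380 + 421 = ((4 + (-4 - 5))*246)*380 + 421 = ((4 - 9)*246)*380 + 421 = -5*246*380 + 421 = -1230*380 + 421 = -467400 + 421 = -466979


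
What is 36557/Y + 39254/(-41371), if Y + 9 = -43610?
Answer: -3224619873/1804561649 ≈ -1.7869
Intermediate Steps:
Y = -43619 (Y = -9 - 43610 = -43619)
36557/Y + 39254/(-41371) = 36557/(-43619) + 39254/(-41371) = 36557*(-1/43619) + 39254*(-1/41371) = -36557/43619 - 39254/41371 = -3224619873/1804561649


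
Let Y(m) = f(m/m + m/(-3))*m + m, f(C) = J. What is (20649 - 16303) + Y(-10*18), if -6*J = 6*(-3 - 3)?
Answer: 3086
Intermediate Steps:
J = 6 (J = -(-3 - 3) = -(-6) = -⅙*(-36) = 6)
f(C) = 6
Y(m) = 7*m (Y(m) = 6*m + m = 7*m)
(20649 - 16303) + Y(-10*18) = (20649 - 16303) + 7*(-10*18) = 4346 + 7*(-180) = 4346 - 1260 = 3086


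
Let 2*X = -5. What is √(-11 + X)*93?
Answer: 279*I*√6/2 ≈ 341.7*I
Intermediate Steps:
X = -5/2 (X = (½)*(-5) = -5/2 ≈ -2.5000)
√(-11 + X)*93 = √(-11 - 5/2)*93 = √(-27/2)*93 = (3*I*√6/2)*93 = 279*I*√6/2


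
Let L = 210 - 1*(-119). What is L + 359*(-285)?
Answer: -101986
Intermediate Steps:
L = 329 (L = 210 + 119 = 329)
L + 359*(-285) = 329 + 359*(-285) = 329 - 102315 = -101986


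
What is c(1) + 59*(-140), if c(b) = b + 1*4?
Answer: -8255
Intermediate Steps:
c(b) = 4 + b (c(b) = b + 4 = 4 + b)
c(1) + 59*(-140) = (4 + 1) + 59*(-140) = 5 - 8260 = -8255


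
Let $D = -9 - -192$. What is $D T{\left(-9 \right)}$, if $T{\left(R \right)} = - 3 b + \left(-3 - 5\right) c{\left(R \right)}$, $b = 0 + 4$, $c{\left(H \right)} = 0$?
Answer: $-2196$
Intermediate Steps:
$b = 4$
$D = 183$ ($D = -9 + 192 = 183$)
$T{\left(R \right)} = -12$ ($T{\left(R \right)} = \left(-3\right) 4 + \left(-3 - 5\right) 0 = -12 - 0 = -12 + 0 = -12$)
$D T{\left(-9 \right)} = 183 \left(-12\right) = -2196$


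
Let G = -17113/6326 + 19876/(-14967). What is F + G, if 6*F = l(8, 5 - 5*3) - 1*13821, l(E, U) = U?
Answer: -109318954432/47340621 ≈ -2309.2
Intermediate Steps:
G = -381865847/94681242 (G = -17113*1/6326 + 19876*(-1/14967) = -17113/6326 - 19876/14967 = -381865847/94681242 ≈ -4.0332)
F = -13831/6 (F = ((5 - 5*3) - 1*13821)/6 = ((5 - 15) - 13821)/6 = (-10 - 13821)/6 = (1/6)*(-13831) = -13831/6 ≈ -2305.2)
F + G = -13831/6 - 381865847/94681242 = -109318954432/47340621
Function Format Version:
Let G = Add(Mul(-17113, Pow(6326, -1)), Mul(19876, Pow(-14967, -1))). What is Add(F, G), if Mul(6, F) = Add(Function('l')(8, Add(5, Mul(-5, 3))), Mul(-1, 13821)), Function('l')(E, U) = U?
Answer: Rational(-109318954432, 47340621) ≈ -2309.2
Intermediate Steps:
G = Rational(-381865847, 94681242) (G = Add(Mul(-17113, Rational(1, 6326)), Mul(19876, Rational(-1, 14967))) = Add(Rational(-17113, 6326), Rational(-19876, 14967)) = Rational(-381865847, 94681242) ≈ -4.0332)
F = Rational(-13831, 6) (F = Mul(Rational(1, 6), Add(Add(5, Mul(-5, 3)), Mul(-1, 13821))) = Mul(Rational(1, 6), Add(Add(5, -15), -13821)) = Mul(Rational(1, 6), Add(-10, -13821)) = Mul(Rational(1, 6), -13831) = Rational(-13831, 6) ≈ -2305.2)
Add(F, G) = Add(Rational(-13831, 6), Rational(-381865847, 94681242)) = Rational(-109318954432, 47340621)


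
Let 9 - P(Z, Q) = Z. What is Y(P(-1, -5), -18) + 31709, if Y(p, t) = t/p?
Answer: 158536/5 ≈ 31707.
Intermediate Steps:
P(Z, Q) = 9 - Z
Y(P(-1, -5), -18) + 31709 = -18/(9 - 1*(-1)) + 31709 = -18/(9 + 1) + 31709 = -18/10 + 31709 = -18*⅒ + 31709 = -9/5 + 31709 = 158536/5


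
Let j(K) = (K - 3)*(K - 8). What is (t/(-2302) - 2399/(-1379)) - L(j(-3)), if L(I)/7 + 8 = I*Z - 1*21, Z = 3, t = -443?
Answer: -3749250419/3174458 ≈ -1181.1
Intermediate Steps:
j(K) = (-8 + K)*(-3 + K) (j(K) = (-3 + K)*(-8 + K) = (-8 + K)*(-3 + K))
L(I) = -203 + 21*I (L(I) = -56 + 7*(I*3 - 1*21) = -56 + 7*(3*I - 21) = -56 + 7*(-21 + 3*I) = -56 + (-147 + 21*I) = -203 + 21*I)
(t/(-2302) - 2399/(-1379)) - L(j(-3)) = (-443/(-2302) - 2399/(-1379)) - (-203 + 21*(24 + (-3)**2 - 11*(-3))) = (-443*(-1/2302) - 2399*(-1/1379)) - (-203 + 21*(24 + 9 + 33)) = (443/2302 + 2399/1379) - (-203 + 21*66) = 6133395/3174458 - (-203 + 1386) = 6133395/3174458 - 1*1183 = 6133395/3174458 - 1183 = -3749250419/3174458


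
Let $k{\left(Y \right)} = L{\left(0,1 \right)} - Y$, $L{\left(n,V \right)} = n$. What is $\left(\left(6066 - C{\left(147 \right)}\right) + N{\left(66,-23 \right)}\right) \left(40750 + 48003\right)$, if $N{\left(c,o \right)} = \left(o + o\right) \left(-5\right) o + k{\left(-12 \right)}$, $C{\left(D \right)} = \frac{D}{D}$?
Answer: $69848611$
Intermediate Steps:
$k{\left(Y \right)} = - Y$ ($k{\left(Y \right)} = 0 - Y = - Y$)
$C{\left(D \right)} = 1$
$N{\left(c,o \right)} = 12 - 10 o^{2}$ ($N{\left(c,o \right)} = \left(o + o\right) \left(-5\right) o - -12 = 2 o \left(-5\right) o + 12 = - 10 o o + 12 = - 10 o^{2} + 12 = 12 - 10 o^{2}$)
$\left(\left(6066 - C{\left(147 \right)}\right) + N{\left(66,-23 \right)}\right) \left(40750 + 48003\right) = \left(\left(6066 - 1\right) + \left(12 - 10 \left(-23\right)^{2}\right)\right) \left(40750 + 48003\right) = \left(\left(6066 - 1\right) + \left(12 - 5290\right)\right) 88753 = \left(6065 + \left(12 - 5290\right)\right) 88753 = \left(6065 - 5278\right) 88753 = 787 \cdot 88753 = 69848611$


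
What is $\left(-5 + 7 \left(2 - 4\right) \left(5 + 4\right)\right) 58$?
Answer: $-7598$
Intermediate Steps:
$\left(-5 + 7 \left(2 - 4\right) \left(5 + 4\right)\right) 58 = \left(-5 + 7 \left(\left(-2\right) 9\right)\right) 58 = \left(-5 + 7 \left(-18\right)\right) 58 = \left(-5 - 126\right) 58 = \left(-131\right) 58 = -7598$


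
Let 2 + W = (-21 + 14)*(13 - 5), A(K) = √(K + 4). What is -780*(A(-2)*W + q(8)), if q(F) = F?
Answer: -6240 + 45240*√2 ≈ 57739.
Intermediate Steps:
A(K) = √(4 + K)
W = -58 (W = -2 + (-21 + 14)*(13 - 5) = -2 - 7*8 = -2 - 56 = -58)
-780*(A(-2)*W + q(8)) = -780*(√(4 - 2)*(-58) + 8) = -780*(√2*(-58) + 8) = -780*(-58*√2 + 8) = -780*(8 - 58*√2) = -6240 + 45240*√2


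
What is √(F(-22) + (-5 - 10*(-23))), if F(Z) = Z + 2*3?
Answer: √209 ≈ 14.457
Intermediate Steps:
F(Z) = 6 + Z (F(Z) = Z + 6 = 6 + Z)
√(F(-22) + (-5 - 10*(-23))) = √((6 - 22) + (-5 - 10*(-23))) = √(-16 + (-5 + 230)) = √(-16 + 225) = √209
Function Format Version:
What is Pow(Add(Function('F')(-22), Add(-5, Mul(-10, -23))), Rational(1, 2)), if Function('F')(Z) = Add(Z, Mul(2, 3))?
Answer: Pow(209, Rational(1, 2)) ≈ 14.457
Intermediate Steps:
Function('F')(Z) = Add(6, Z) (Function('F')(Z) = Add(Z, 6) = Add(6, Z))
Pow(Add(Function('F')(-22), Add(-5, Mul(-10, -23))), Rational(1, 2)) = Pow(Add(Add(6, -22), Add(-5, Mul(-10, -23))), Rational(1, 2)) = Pow(Add(-16, Add(-5, 230)), Rational(1, 2)) = Pow(Add(-16, 225), Rational(1, 2)) = Pow(209, Rational(1, 2))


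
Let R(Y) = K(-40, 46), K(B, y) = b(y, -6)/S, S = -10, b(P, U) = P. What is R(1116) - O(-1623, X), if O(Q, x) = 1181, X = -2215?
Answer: -5928/5 ≈ -1185.6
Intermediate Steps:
K(B, y) = -y/10 (K(B, y) = y/(-10) = y*(-1/10) = -y/10)
R(Y) = -23/5 (R(Y) = -1/10*46 = -23/5)
R(1116) - O(-1623, X) = -23/5 - 1*1181 = -23/5 - 1181 = -5928/5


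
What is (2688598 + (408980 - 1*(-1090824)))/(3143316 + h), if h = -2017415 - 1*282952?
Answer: 465378/93661 ≈ 4.9688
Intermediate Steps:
h = -2300367 (h = -2017415 - 282952 = -2300367)
(2688598 + (408980 - 1*(-1090824)))/(3143316 + h) = (2688598 + (408980 - 1*(-1090824)))/(3143316 - 2300367) = (2688598 + (408980 + 1090824))/842949 = (2688598 + 1499804)*(1/842949) = 4188402*(1/842949) = 465378/93661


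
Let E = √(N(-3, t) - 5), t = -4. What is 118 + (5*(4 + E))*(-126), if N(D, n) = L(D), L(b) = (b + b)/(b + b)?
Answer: -2402 - 1260*I ≈ -2402.0 - 1260.0*I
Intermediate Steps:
L(b) = 1 (L(b) = (2*b)/((2*b)) = (2*b)*(1/(2*b)) = 1)
N(D, n) = 1
E = 2*I (E = √(1 - 5) = √(-4) = 2*I ≈ 2.0*I)
118 + (5*(4 + E))*(-126) = 118 + (5*(4 + 2*I))*(-126) = 118 + (20 + 10*I)*(-126) = 118 + (-2520 - 1260*I) = -2402 - 1260*I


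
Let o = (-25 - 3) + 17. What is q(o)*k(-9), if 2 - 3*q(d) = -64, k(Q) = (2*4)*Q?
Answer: -1584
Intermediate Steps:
k(Q) = 8*Q
o = -11 (o = -28 + 17 = -11)
q(d) = 22 (q(d) = ⅔ - ⅓*(-64) = ⅔ + 64/3 = 22)
q(o)*k(-9) = 22*(8*(-9)) = 22*(-72) = -1584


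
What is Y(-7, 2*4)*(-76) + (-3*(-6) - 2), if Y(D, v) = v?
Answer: -592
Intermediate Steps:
Y(-7, 2*4)*(-76) + (-3*(-6) - 2) = (2*4)*(-76) + (-3*(-6) - 2) = 8*(-76) + (18 - 2) = -608 + 16 = -592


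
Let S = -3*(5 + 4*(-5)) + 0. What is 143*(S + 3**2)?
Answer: 7722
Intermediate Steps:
S = 45 (S = -3*(5 - 20) + 0 = -3*(-15) + 0 = 45 + 0 = 45)
143*(S + 3**2) = 143*(45 + 3**2) = 143*(45 + 9) = 143*54 = 7722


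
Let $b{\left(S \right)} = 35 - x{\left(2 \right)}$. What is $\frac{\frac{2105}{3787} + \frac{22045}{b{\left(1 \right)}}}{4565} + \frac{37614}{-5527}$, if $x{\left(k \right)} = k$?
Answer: $- \frac{4199341385170}{630622536621} \approx -6.659$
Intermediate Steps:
$b{\left(S \right)} = 33$ ($b{\left(S \right)} = 35 - 2 = 33$)
$\frac{\frac{2105}{3787} + \frac{22045}{b{\left(1 \right)}}}{4565} + \frac{37614}{-5527} = \frac{\frac{2105}{3787} + \frac{22045}{33}}{4565} + \frac{37614}{-5527} = \left(2105 \cdot \frac{1}{3787} + 22045 \cdot \frac{1}{33}\right) \frac{1}{4565} + 37614 \left(- \frac{1}{5527}\right) = \left(\frac{2105}{3787} + \frac{22045}{33}\right) \frac{1}{4565} - \frac{37614}{5527} = \frac{83553880}{124971} \cdot \frac{1}{4565} - \frac{37614}{5527} = \frac{16710776}{114098523} - \frac{37614}{5527} = - \frac{4199341385170}{630622536621}$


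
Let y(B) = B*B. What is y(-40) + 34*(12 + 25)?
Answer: 2858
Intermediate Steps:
y(B) = B²
y(-40) + 34*(12 + 25) = (-40)² + 34*(12 + 25) = 1600 + 34*37 = 1600 + 1258 = 2858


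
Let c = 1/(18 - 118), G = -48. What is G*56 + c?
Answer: -268801/100 ≈ -2688.0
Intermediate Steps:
c = -1/100 (c = 1/(-100) = -1/100 ≈ -0.010000)
G*56 + c = -48*56 - 1/100 = -2688 - 1/100 = -268801/100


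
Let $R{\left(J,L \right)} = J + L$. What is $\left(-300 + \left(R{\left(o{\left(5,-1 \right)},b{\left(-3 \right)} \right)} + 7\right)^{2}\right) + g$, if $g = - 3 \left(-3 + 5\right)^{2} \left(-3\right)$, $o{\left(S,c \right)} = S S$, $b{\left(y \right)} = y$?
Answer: $577$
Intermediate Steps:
$o{\left(S,c \right)} = S^{2}$
$g = 36$ ($g = - 3 \cdot 2^{2} \left(-3\right) = \left(-3\right) 4 \left(-3\right) = \left(-12\right) \left(-3\right) = 36$)
$\left(-300 + \left(R{\left(o{\left(5,-1 \right)},b{\left(-3 \right)} \right)} + 7\right)^{2}\right) + g = \left(-300 + \left(\left(5^{2} - 3\right) + 7\right)^{2}\right) + 36 = \left(-300 + \left(\left(25 - 3\right) + 7\right)^{2}\right) + 36 = \left(-300 + \left(22 + 7\right)^{2}\right) + 36 = \left(-300 + 29^{2}\right) + 36 = \left(-300 + 841\right) + 36 = 541 + 36 = 577$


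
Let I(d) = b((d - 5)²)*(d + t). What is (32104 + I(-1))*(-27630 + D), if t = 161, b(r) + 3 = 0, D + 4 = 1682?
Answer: -820706048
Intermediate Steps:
D = 1678 (D = -4 + 1682 = 1678)
b(r) = -3 (b(r) = -3 + 0 = -3)
I(d) = -483 - 3*d (I(d) = -3*(d + 161) = -3*(161 + d) = -483 - 3*d)
(32104 + I(-1))*(-27630 + D) = (32104 + (-483 - 3*(-1)))*(-27630 + 1678) = (32104 + (-483 + 3))*(-25952) = (32104 - 480)*(-25952) = 31624*(-25952) = -820706048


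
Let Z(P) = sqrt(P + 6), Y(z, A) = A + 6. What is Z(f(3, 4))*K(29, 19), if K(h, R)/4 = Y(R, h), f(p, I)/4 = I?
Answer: 140*sqrt(22) ≈ 656.66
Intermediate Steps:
f(p, I) = 4*I
Y(z, A) = 6 + A
K(h, R) = 24 + 4*h (K(h, R) = 4*(6 + h) = 24 + 4*h)
Z(P) = sqrt(6 + P)
Z(f(3, 4))*K(29, 19) = sqrt(6 + 4*4)*(24 + 4*29) = sqrt(6 + 16)*(24 + 116) = sqrt(22)*140 = 140*sqrt(22)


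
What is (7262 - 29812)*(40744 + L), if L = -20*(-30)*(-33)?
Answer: -472287200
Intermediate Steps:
L = -19800 (L = 600*(-33) = -19800)
(7262 - 29812)*(40744 + L) = (7262 - 29812)*(40744 - 19800) = -22550*20944 = -472287200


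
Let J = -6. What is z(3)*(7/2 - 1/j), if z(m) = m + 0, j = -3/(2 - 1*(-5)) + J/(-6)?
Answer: 21/4 ≈ 5.2500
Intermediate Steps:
j = 4/7 (j = -3/(2 - 1*(-5)) - 6/(-6) = -3/(2 + 5) - 6*(-1/6) = -3/7 + 1 = 4/7 ≈ 0.57143)
z(m) = m
z(3)*(7/2 - 1/j) = 3*(7/2 - 1/4/7) = 3*(7*(1/2) - 1*7/4) = 3*(7/2 - 7/4) = 3*(7/4) = 21/4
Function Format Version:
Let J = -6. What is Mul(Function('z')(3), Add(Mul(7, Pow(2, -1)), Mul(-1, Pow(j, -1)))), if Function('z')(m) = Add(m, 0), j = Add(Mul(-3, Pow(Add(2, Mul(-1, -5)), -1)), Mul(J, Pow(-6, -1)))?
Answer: Rational(21, 4) ≈ 5.2500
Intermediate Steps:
j = Rational(4, 7) (j = Add(Mul(-3, Pow(Add(2, Mul(-1, -5)), -1)), Mul(-6, Pow(-6, -1))) = Add(Mul(-3, Pow(Add(2, 5), -1)), Mul(-6, Rational(-1, 6))) = Add(Mul(-3, Pow(7, -1)), 1) = Add(Mul(-3, Rational(1, 7)), 1) = Add(Rational(-3, 7), 1) = Rational(4, 7) ≈ 0.57143)
Function('z')(m) = m
Mul(Function('z')(3), Add(Mul(7, Pow(2, -1)), Mul(-1, Pow(j, -1)))) = Mul(3, Add(Mul(7, Pow(2, -1)), Mul(-1, Pow(Rational(4, 7), -1)))) = Mul(3, Add(Mul(7, Rational(1, 2)), Mul(-1, Rational(7, 4)))) = Mul(3, Add(Rational(7, 2), Rational(-7, 4))) = Mul(3, Rational(7, 4)) = Rational(21, 4)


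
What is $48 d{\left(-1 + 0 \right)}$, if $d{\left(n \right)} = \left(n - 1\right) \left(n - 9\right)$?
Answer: $960$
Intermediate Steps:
$d{\left(n \right)} = \left(-1 + n\right) \left(-9 + n\right)$
$48 d{\left(-1 + 0 \right)} = 48 \left(9 + \left(-1 + 0\right)^{2} - 10 \left(-1 + 0\right)\right) = 48 \left(9 + \left(-1\right)^{2} - -10\right) = 48 \left(9 + 1 + 10\right) = 48 \cdot 20 = 960$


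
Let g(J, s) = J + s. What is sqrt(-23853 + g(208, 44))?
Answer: I*sqrt(23601) ≈ 153.63*I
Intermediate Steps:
sqrt(-23853 + g(208, 44)) = sqrt(-23853 + (208 + 44)) = sqrt(-23853 + 252) = sqrt(-23601) = I*sqrt(23601)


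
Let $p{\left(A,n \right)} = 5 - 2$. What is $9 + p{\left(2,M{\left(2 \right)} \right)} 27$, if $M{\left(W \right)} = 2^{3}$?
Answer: $90$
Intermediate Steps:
$M{\left(W \right)} = 8$
$p{\left(A,n \right)} = 3$ ($p{\left(A,n \right)} = 5 - 2 = 3$)
$9 + p{\left(2,M{\left(2 \right)} \right)} 27 = 9 + 3 \cdot 27 = 9 + 81 = 90$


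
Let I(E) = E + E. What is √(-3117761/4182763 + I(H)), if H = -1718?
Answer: 3*I*√6680844505648703/4182763 ≈ 58.624*I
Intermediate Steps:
I(E) = 2*E
√(-3117761/4182763 + I(H)) = √(-3117761/4182763 + 2*(-1718)) = √(-3117761*1/4182763 - 3436) = √(-3117761/4182763 - 3436) = √(-14375091429/4182763) = 3*I*√6680844505648703/4182763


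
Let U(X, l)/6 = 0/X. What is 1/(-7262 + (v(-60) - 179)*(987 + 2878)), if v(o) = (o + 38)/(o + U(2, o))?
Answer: -6/4186079 ≈ -1.4333e-6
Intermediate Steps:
U(X, l) = 0 (U(X, l) = 6*(0/X) = 6*0 = 0)
v(o) = (38 + o)/o (v(o) = (o + 38)/(o + 0) = (38 + o)/o)
1/(-7262 + (v(-60) - 179)*(987 + 2878)) = 1/(-7262 + ((38 - 60)/(-60) - 179)*(987 + 2878)) = 1/(-7262 + (-1/60*(-22) - 179)*3865) = 1/(-7262 + (11/30 - 179)*3865) = 1/(-7262 - 5359/30*3865) = 1/(-7262 - 4142507/6) = 1/(-4186079/6) = -6/4186079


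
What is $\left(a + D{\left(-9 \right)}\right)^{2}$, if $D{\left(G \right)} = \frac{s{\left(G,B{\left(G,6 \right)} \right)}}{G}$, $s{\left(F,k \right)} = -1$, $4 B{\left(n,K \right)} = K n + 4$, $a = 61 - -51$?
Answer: $\frac{1018081}{81} \approx 12569.0$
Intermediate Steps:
$a = 112$ ($a = 61 + 51 = 112$)
$B{\left(n,K \right)} = 1 + \frac{K n}{4}$ ($B{\left(n,K \right)} = \frac{K n + 4}{4} = \frac{4 + K n}{4} = 1 + \frac{K n}{4}$)
$D{\left(G \right)} = - \frac{1}{G}$
$\left(a + D{\left(-9 \right)}\right)^{2} = \left(112 - \frac{1}{-9}\right)^{2} = \left(112 - - \frac{1}{9}\right)^{2} = \left(112 + \frac{1}{9}\right)^{2} = \left(\frac{1009}{9}\right)^{2} = \frac{1018081}{81}$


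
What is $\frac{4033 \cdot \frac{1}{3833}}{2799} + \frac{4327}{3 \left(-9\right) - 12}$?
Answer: $- \frac{15474117374}{139471371} \approx -110.95$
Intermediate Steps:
$\frac{4033 \cdot \frac{1}{3833}}{2799} + \frac{4327}{3 \left(-9\right) - 12} = 4033 \cdot \frac{1}{3833} \cdot \frac{1}{2799} + \frac{4327}{-27 - 12} = \frac{4033}{3833} \cdot \frac{1}{2799} + \frac{4327}{-39} = \frac{4033}{10728567} + 4327 \left(- \frac{1}{39}\right) = \frac{4033}{10728567} - \frac{4327}{39} = - \frac{15474117374}{139471371}$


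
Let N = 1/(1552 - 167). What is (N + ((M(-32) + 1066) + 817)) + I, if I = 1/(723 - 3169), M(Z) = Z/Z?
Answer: 6382446701/3387710 ≈ 1884.0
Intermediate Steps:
M(Z) = 1
N = 1/1385 ≈ 0.00072202
I = -1/2446 (I = 1/(-2446) = -1/2446 ≈ -0.00040883)
(N + ((M(-32) + 1066) + 817)) + I = (1/1385 + ((1 + 1066) + 817)) - 1/2446 = (1/1385 + (1067 + 817)) - 1/2446 = (1/1385 + 1884) - 1/2446 = 2609341/1385 - 1/2446 = 6382446701/3387710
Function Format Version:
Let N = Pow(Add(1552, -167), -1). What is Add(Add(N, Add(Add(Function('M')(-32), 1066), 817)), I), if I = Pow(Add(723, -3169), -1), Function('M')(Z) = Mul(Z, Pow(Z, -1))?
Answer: Rational(6382446701, 3387710) ≈ 1884.0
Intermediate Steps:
Function('M')(Z) = 1
N = Rational(1, 1385) (N = Pow(1385, -1) = Rational(1, 1385) ≈ 0.00072202)
I = Rational(-1, 2446) (I = Pow(-2446, -1) = Rational(-1, 2446) ≈ -0.00040883)
Add(Add(N, Add(Add(Function('M')(-32), 1066), 817)), I) = Add(Add(Rational(1, 1385), Add(Add(1, 1066), 817)), Rational(-1, 2446)) = Add(Add(Rational(1, 1385), Add(1067, 817)), Rational(-1, 2446)) = Add(Add(Rational(1, 1385), 1884), Rational(-1, 2446)) = Add(Rational(2609341, 1385), Rational(-1, 2446)) = Rational(6382446701, 3387710)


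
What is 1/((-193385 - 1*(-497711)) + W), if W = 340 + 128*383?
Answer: 1/353690 ≈ 2.8273e-6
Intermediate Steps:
W = 49364 (W = 340 + 49024 = 49364)
1/((-193385 - 1*(-497711)) + W) = 1/((-193385 - 1*(-497711)) + 49364) = 1/((-193385 + 497711) + 49364) = 1/(304326 + 49364) = 1/353690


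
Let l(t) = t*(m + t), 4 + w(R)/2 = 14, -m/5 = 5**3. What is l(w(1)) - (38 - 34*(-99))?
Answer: -15504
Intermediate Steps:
m = -625 (m = -5*5**3 = -5*125 = -625)
w(R) = 20 (w(R) = -8 + 2*14 = -8 + 28 = 20)
l(t) = t*(-625 + t)
l(w(1)) - (38 - 34*(-99)) = 20*(-625 + 20) - (38 - 34*(-99)) = 20*(-605) - (38 + 3366) = -12100 - 1*3404 = -12100 - 3404 = -15504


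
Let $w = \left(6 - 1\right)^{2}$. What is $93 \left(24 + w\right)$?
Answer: $4557$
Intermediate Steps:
$w = 25$ ($w = 5^{2} = 25$)
$93 \left(24 + w\right) = 93 \left(24 + 25\right) = 93 \cdot 49 = 4557$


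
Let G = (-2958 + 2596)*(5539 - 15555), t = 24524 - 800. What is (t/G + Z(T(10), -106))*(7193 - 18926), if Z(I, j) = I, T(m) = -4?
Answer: 42471829113/906448 ≈ 46855.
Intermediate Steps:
t = 23724
G = 3625792 (G = -362*(-10016) = 3625792)
(t/G + Z(T(10), -106))*(7193 - 18926) = (23724/3625792 - 4)*(7193 - 18926) = (23724*(1/3625792) - 4)*(-11733) = (5931/906448 - 4)*(-11733) = -3619861/906448*(-11733) = 42471829113/906448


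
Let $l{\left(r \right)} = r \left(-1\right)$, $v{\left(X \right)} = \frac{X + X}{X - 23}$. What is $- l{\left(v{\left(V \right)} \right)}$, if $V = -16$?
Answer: $\frac{32}{39} \approx 0.82051$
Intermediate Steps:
$v{\left(X \right)} = \frac{2 X}{-23 + X}$
$l{\left(r \right)} = - r$
$- l{\left(v{\left(V \right)} \right)} = - \left(-1\right) 2 \left(-16\right) \frac{1}{-23 - 16} = - \left(-1\right) 2 \left(-16\right) \frac{1}{-39} = - \left(-1\right) 2 \left(-16\right) \left(- \frac{1}{39}\right) = - \frac{\left(-1\right) 32}{39} = \left(-1\right) \left(- \frac{32}{39}\right) = \frac{32}{39}$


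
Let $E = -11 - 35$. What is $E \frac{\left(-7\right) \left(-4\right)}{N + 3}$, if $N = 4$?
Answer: $-184$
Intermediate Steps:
$E = -46$
$E \frac{\left(-7\right) \left(-4\right)}{N + 3} = - 46 \frac{\left(-7\right) \left(-4\right)}{4 + 3} = - 46 \cdot \frac{28}{7} = - 46 \cdot 28 \cdot \frac{1}{7} = \left(-46\right) 4 = -184$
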